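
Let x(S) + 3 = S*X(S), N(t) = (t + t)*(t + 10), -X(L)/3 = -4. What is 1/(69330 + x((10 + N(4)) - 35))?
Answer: 1/70371 ≈ 1.4210e-5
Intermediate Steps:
X(L) = 12 (X(L) = -3*(-4) = 12)
N(t) = 2*t*(10 + t) (N(t) = (2*t)*(10 + t) = 2*t*(10 + t))
x(S) = -3 + 12*S (x(S) = -3 + S*12 = -3 + 12*S)
1/(69330 + x((10 + N(4)) - 35)) = 1/(69330 + (-3 + 12*((10 + 2*4*(10 + 4)) - 35))) = 1/(69330 + (-3 + 12*((10 + 2*4*14) - 35))) = 1/(69330 + (-3 + 12*((10 + 112) - 35))) = 1/(69330 + (-3 + 12*(122 - 35))) = 1/(69330 + (-3 + 12*87)) = 1/(69330 + (-3 + 1044)) = 1/(69330 + 1041) = 1/70371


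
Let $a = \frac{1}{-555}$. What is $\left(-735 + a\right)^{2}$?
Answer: $\frac{166403621476}{308025} \approx 5.4023 \cdot 10^{5}$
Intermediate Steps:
$a = - \frac{1}{555} \approx -0.0018018$
$\left(-735 + a\right)^{2} = \left(-735 - \frac{1}{555}\right)^{2} = \left(- \frac{407926}{555}\right)^{2} = \frac{166403621476}{308025}$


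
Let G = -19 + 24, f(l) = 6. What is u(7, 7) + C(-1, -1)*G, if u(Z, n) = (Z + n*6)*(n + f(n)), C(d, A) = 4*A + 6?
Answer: 647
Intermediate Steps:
G = 5
C(d, A) = 6 + 4*A
u(Z, n) = (6 + n)*(Z + 6*n) (u(Z, n) = (Z + n*6)*(n + 6) = (Z + 6*n)*(6 + n) = (6 + n)*(Z + 6*n))
u(7, 7) + C(-1, -1)*G = (6*7 + 6*7² + 36*7 + 7*7) + (6 + 4*(-1))*5 = (42 + 6*49 + 252 + 49) + (6 - 4)*5 = (42 + 294 + 252 + 49) + 2*5 = 637 + 10 = 647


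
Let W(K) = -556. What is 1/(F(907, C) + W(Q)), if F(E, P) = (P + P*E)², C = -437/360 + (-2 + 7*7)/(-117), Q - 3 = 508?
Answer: 1368900/2945085916009 ≈ 4.6481e-7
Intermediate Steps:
Q = 511 (Q = 3 + 508 = 511)
C = -7561/4680 (C = -437*1/360 + (-2 + 49)*(-1/117) = -437/360 + 47*(-1/117) = -437/360 - 47/117 = -7561/4680 ≈ -1.6156)
F(E, P) = (P + E*P)²
1/(F(907, C) + W(Q)) = 1/((-7561/4680)²*(1 + 907)² - 556) = 1/((57168721/21902400)*908² - 556) = 1/((57168721/21902400)*824464 - 556) = 1/(2945847024409/1368900 - 556) = 1/(2945085916009/1368900) = 1368900/2945085916009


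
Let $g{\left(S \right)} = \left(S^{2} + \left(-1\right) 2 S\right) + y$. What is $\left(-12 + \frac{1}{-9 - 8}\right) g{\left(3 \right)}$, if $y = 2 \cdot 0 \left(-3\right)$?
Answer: $- \frac{615}{17} \approx -36.176$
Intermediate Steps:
$y = 0$ ($y = 0 \left(-3\right) = 0$)
$g{\left(S \right)} = S^{2} - 2 S$ ($g{\left(S \right)} = \left(S^{2} + \left(-1\right) 2 S\right) + 0 = \left(S^{2} - 2 S\right) + 0 = S^{2} - 2 S$)
$\left(-12 + \frac{1}{-9 - 8}\right) g{\left(3 \right)} = \left(-12 + \frac{1}{-9 - 8}\right) 3 \left(-2 + 3\right) = \left(-12 + \frac{1}{-17}\right) 3 \cdot 1 = \left(-12 - \frac{1}{17}\right) 3 = \left(- \frac{205}{17}\right) 3 = - \frac{615}{17}$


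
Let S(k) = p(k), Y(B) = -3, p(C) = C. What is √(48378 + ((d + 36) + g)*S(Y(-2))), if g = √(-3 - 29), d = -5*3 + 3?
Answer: √(48306 - 12*I*√2) ≈ 219.79 - 0.0386*I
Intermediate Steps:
d = -12 (d = -15 + 3 = -12)
S(k) = k
g = 4*I*√2 (g = √(-32) = 4*I*√2 ≈ 5.6569*I)
√(48378 + ((d + 36) + g)*S(Y(-2))) = √(48378 + ((-12 + 36) + 4*I*√2)*(-3)) = √(48378 + (24 + 4*I*√2)*(-3)) = √(48378 + (-72 - 12*I*√2)) = √(48306 - 12*I*√2)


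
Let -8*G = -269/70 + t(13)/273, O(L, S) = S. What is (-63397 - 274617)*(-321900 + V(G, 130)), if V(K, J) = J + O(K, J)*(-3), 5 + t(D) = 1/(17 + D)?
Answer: 108894590240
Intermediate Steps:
t(D) = -5 + 1/(17 + D)
G = 15811/32760 (G = -(-269/70 + ((-84 - 5*13)/(17 + 13))/273)/8 = -(-269*1/70 + ((-84 - 65)/30)*(1/273))/8 = -(-269/70 + ((1/30)*(-149))*(1/273))/8 = -(-269/70 - 149/30*1/273)/8 = -(-269/70 - 149/8190)/8 = -⅛*(-15811/4095) = 15811/32760 ≈ 0.48263)
V(K, J) = -2*J (V(K, J) = J + J*(-3) = J - 3*J = -2*J)
(-63397 - 274617)*(-321900 + V(G, 130)) = (-63397 - 274617)*(-321900 - 2*130) = -338014*(-321900 - 260) = -338014*(-322160) = 108894590240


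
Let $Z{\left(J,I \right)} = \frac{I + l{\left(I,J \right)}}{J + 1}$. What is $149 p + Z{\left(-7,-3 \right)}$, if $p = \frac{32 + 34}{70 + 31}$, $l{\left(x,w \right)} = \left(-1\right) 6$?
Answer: $\frac{19971}{202} \approx 98.866$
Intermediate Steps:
$l{\left(x,w \right)} = -6$
$Z{\left(J,I \right)} = \frac{-6 + I}{1 + J}$ ($Z{\left(J,I \right)} = \frac{I - 6}{J + 1} = \frac{-6 + I}{1 + J}$)
$p = \frac{66}{101} \approx 0.65347$
$149 p + Z{\left(-7,-3 \right)} = 149 \cdot \frac{66}{101} + \frac{-6 - 3}{1 - 7} = \frac{9834}{101} + \frac{1}{-6} \left(-9\right) = \frac{9834}{101} - - \frac{3}{2} = \frac{9834}{101} + \frac{3}{2} = \frac{19971}{202}$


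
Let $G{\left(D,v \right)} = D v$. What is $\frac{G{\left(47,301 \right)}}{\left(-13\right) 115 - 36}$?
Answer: $- \frac{14147}{1531} \approx -9.2404$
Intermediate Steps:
$\frac{G{\left(47,301 \right)}}{\left(-13\right) 115 - 36} = \frac{47 \cdot 301}{\left(-13\right) 115 - 36} = \frac{14147}{-1495 - 36} = \frac{14147}{-1531} = 14147 \left(- \frac{1}{1531}\right) = - \frac{14147}{1531}$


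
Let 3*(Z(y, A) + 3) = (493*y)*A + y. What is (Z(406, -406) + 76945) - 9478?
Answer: -27020450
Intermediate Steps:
Z(y, A) = -3 + y/3 + 493*A*y/3 (Z(y, A) = -3 + ((493*y)*A + y)/3 = -3 + (493*A*y + y)/3 = -3 + (y + 493*A*y)/3 = -3 + (y/3 + 493*A*y/3) = -3 + y/3 + 493*A*y/3)
(Z(406, -406) + 76945) - 9478 = ((-3 + (⅓)*406 + (493/3)*(-406)*406) + 76945) - 9478 = ((-3 + 406/3 - 81264148/3) + 76945) - 9478 = (-27087917 + 76945) - 9478 = -27010972 - 9478 = -27020450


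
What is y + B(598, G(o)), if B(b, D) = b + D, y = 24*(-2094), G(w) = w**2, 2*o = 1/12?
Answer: -28603007/576 ≈ -49658.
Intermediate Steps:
o = 1/24 (o = (1/2)/12 = (1/2)*(1/12) = 1/24 ≈ 0.041667)
y = -50256
B(b, D) = D + b
y + B(598, G(o)) = -50256 + ((1/24)**2 + 598) = -50256 + (1/576 + 598) = -50256 + 344449/576 = -28603007/576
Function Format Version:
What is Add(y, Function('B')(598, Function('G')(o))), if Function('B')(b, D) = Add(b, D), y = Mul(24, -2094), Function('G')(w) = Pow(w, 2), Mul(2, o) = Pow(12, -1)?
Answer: Rational(-28603007, 576) ≈ -49658.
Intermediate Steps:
o = Rational(1, 24) (o = Mul(Rational(1, 2), Pow(12, -1)) = Mul(Rational(1, 2), Rational(1, 12)) = Rational(1, 24) ≈ 0.041667)
y = -50256
Function('B')(b, D) = Add(D, b)
Add(y, Function('B')(598, Function('G')(o))) = Add(-50256, Add(Pow(Rational(1, 24), 2), 598)) = Add(-50256, Add(Rational(1, 576), 598)) = Add(-50256, Rational(344449, 576)) = Rational(-28603007, 576)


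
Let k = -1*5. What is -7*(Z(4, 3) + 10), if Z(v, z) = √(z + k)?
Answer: -70 - 7*I*√2 ≈ -70.0 - 9.8995*I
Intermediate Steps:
k = -5
Z(v, z) = √(-5 + z) (Z(v, z) = √(z - 5) = √(-5 + z))
-7*(Z(4, 3) + 10) = -7*(√(-5 + 3) + 10) = -7*(√(-2) + 10) = -7*(I*√2 + 10) = -7*(10 + I*√2) = -70 - 7*I*√2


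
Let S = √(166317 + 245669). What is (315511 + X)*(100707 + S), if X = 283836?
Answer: 60358438329 + 599347*√411986 ≈ 6.0743e+10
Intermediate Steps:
S = √411986 ≈ 641.86
(315511 + X)*(100707 + S) = (315511 + 283836)*(100707 + √411986) = 599347*(100707 + √411986) = 60358438329 + 599347*√411986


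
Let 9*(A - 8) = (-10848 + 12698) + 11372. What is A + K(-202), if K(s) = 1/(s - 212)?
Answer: 67947/46 ≈ 1477.1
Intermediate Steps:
A = 13294/9 (A = 8 + ((-10848 + 12698) + 11372)/9 = 8 + (1850 + 11372)/9 = 8 + (⅑)*13222 = 8 + 13222/9 = 13294/9 ≈ 1477.1)
K(s) = 1/(-212 + s)
A + K(-202) = 13294/9 + 1/(-212 - 202) = 13294/9 + 1/(-414) = 13294/9 - 1/414 = 67947/46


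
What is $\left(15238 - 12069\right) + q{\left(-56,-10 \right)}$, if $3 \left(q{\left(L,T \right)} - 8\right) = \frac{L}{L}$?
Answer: $\frac{9532}{3} \approx 3177.3$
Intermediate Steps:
$q{\left(L,T \right)} = \frac{25}{3}$ ($q{\left(L,T \right)} = 8 + \frac{L \frac{1}{L}}{3} = 8 + \frac{1}{3} \cdot 1 = 8 + \frac{1}{3} = \frac{25}{3}$)
$\left(15238 - 12069\right) + q{\left(-56,-10 \right)} = \left(15238 - 12069\right) + \frac{25}{3} = 3169 + \frac{25}{3} = \frac{9532}{3}$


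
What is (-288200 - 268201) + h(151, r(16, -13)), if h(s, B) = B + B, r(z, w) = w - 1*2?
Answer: -556431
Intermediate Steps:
r(z, w) = -2 + w (r(z, w) = w - 2 = -2 + w)
h(s, B) = 2*B
(-288200 - 268201) + h(151, r(16, -13)) = (-288200 - 268201) + 2*(-2 - 13) = -556401 + 2*(-15) = -556401 - 30 = -556431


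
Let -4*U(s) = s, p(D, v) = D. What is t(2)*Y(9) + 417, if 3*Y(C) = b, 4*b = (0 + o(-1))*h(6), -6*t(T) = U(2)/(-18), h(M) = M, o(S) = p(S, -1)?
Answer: 180145/432 ≈ 417.00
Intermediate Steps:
o(S) = S
U(s) = -s/4
t(T) = -1/216 (t(T) = -(-¼*2)/(6*(-18)) = -(-1)*(-1)/(12*18) = -⅙*1/36 = -1/216)
b = -3/2 (b = ((0 - 1)*6)/4 = (-1*6)/4 = (¼)*(-6) = -3/2 ≈ -1.5000)
Y(C) = -½ (Y(C) = (⅓)*(-3/2) = -½)
t(2)*Y(9) + 417 = -1/216*(-½) + 417 = 1/432 + 417 = 180145/432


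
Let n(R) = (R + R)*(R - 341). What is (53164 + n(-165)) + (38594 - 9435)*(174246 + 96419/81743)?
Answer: 415343838408315/81743 ≈ 5.0811e+9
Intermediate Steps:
n(R) = 2*R*(-341 + R) (n(R) = (2*R)*(-341 + R) = 2*R*(-341 + R))
(53164 + n(-165)) + (38594 - 9435)*(174246 + 96419/81743) = (53164 + 2*(-165)*(-341 - 165)) + (38594 - 9435)*(174246 + 96419/81743) = (53164 + 2*(-165)*(-506)) + 29159*(174246 + 96419*(1/81743)) = (53164 + 166980) + 29159*(174246 + 96419/81743) = 220144 + 29159*(14243487197/81743) = 220144 + 415325843177323/81743 = 415343838408315/81743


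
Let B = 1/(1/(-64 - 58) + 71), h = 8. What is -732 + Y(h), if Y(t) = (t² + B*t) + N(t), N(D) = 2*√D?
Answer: -5784572/8661 + 4*√2 ≈ -662.23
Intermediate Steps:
B = 122/8661 (B = 1/(1/(-122) + 71) = 1/(-1/122 + 71) = 1/(8661/122) = 122/8661 ≈ 0.014086)
Y(t) = t² + 2*√t + 122*t/8661 (Y(t) = (t² + 122*t/8661) + 2*√t = t² + 2*√t + 122*t/8661)
-732 + Y(h) = -732 + (8² + 2*√8 + (122/8661)*8) = -732 + (64 + 2*(2*√2) + 976/8661) = -732 + (64 + 4*√2 + 976/8661) = -732 + (555280/8661 + 4*√2) = -5784572/8661 + 4*√2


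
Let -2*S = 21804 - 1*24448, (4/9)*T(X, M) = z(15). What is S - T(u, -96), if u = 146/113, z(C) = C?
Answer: 5153/4 ≈ 1288.3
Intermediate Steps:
u = 146/113 (u = 146*(1/113) = 146/113 ≈ 1.2920)
T(X, M) = 135/4 (T(X, M) = (9/4)*15 = 135/4)
S = 1322 (S = -(21804 - 1*24448)/2 = -(21804 - 24448)/2 = -½*(-2644) = 1322)
S - T(u, -96) = 1322 - 1*135/4 = 1322 - 135/4 = 5153/4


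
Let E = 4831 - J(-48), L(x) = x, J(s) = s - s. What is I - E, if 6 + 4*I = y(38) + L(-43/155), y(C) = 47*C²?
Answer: 7523347/620 ≈ 12134.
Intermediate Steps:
J(s) = 0
I = 10518567/620 (I = -3/2 + (47*38² - 43/155)/4 = -3/2 + (47*1444 - 43*1/155)/4 = -3/2 + (67868 - 43/155)/4 = -3/2 + (¼)*(10519497/155) = -3/2 + 10519497/620 = 10518567/620 ≈ 16965.)
E = 4831 (E = 4831 - 1*0 = 4831 + 0 = 4831)
I - E = 10518567/620 - 1*4831 = 10518567/620 - 4831 = 7523347/620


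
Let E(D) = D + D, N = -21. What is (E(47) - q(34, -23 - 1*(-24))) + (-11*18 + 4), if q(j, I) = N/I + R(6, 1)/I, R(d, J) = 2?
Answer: -81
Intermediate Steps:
E(D) = 2*D
q(j, I) = -19/I (q(j, I) = -21/I + 2/I = -19/I)
(E(47) - q(34, -23 - 1*(-24))) + (-11*18 + 4) = (2*47 - (-19)/(-23 - 1*(-24))) + (-11*18 + 4) = (94 - (-19)/(-23 + 24)) + (-198 + 4) = (94 - (-19)/1) - 194 = (94 - (-19)) - 194 = (94 - 1*(-19)) - 194 = (94 + 19) - 194 = 113 - 194 = -81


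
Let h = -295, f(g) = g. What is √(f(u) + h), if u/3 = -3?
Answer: 4*I*√19 ≈ 17.436*I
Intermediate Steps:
u = -9 (u = 3*(-3) = -9)
√(f(u) + h) = √(-9 - 295) = √(-304) = 4*I*√19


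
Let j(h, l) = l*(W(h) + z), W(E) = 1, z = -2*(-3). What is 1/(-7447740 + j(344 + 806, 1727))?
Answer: -1/7435651 ≈ -1.3449e-7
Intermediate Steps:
z = 6
j(h, l) = 7*l (j(h, l) = l*(1 + 6) = l*7 = 7*l)
1/(-7447740 + j(344 + 806, 1727)) = 1/(-7447740 + 7*1727) = 1/(-7447740 + 12089) = 1/(-7435651) = -1/7435651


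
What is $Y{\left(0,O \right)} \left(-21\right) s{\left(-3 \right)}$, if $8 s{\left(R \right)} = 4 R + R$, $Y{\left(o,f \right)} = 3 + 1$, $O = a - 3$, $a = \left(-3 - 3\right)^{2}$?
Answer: $\frac{315}{2} \approx 157.5$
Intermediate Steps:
$a = 36$ ($a = \left(-6\right)^{2} = 36$)
$O = 33$ ($O = 36 - 3 = 33$)
$Y{\left(o,f \right)} = 4$
$s{\left(R \right)} = \frac{5 R}{8}$ ($s{\left(R \right)} = \frac{4 R + R}{8} = \frac{5 R}{8}$)
$Y{\left(0,O \right)} \left(-21\right) s{\left(-3 \right)} = 4 \left(-21\right) \frac{5}{8} \left(-3\right) = \left(-84\right) \left(- \frac{15}{8}\right) = \frac{315}{2}$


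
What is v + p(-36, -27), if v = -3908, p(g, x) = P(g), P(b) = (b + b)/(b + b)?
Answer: -3907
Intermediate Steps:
P(b) = 1 (P(b) = (2*b)/((2*b)) = (2*b)*(1/(2*b)) = 1)
p(g, x) = 1
v + p(-36, -27) = -3908 + 1 = -3907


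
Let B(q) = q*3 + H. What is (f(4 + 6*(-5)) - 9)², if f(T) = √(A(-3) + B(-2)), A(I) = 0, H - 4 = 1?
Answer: (9 - I)² ≈ 80.0 - 18.0*I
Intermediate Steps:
H = 5 (H = 4 + 1 = 5)
B(q) = 5 + 3*q (B(q) = q*3 + 5 = 3*q + 5 = 5 + 3*q)
f(T) = I (f(T) = √(0 + (5 + 3*(-2))) = √(0 + (5 - 6)) = √(0 - 1) = √(-1) = I)
(f(4 + 6*(-5)) - 9)² = (I - 9)² = (-9 + I)²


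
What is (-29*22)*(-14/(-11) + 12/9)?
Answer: -4988/3 ≈ -1662.7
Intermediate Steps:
(-29*22)*(-14/(-11) + 12/9) = -638*(-14*(-1/11) + 12*(1/9)) = -638*(14/11 + 4/3) = -638*86/33 = -4988/3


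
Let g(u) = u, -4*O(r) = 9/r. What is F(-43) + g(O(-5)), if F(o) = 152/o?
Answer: -2653/860 ≈ -3.0849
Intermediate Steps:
O(r) = -9/(4*r)
F(-43) + g(O(-5)) = 152/(-43) - 9/4/(-5) = 152*(-1/43) - 9/4*(-1/5) = -152/43 + 9/20 = -2653/860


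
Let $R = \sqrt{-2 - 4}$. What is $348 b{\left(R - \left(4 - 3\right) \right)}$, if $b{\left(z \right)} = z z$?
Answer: $348 \left(1 - i \sqrt{6}\right)^{2} \approx -1740.0 - 1704.8 i$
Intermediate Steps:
$R = i \sqrt{6}$ ($R = \sqrt{-6} = i \sqrt{6} \approx 2.4495 i$)
$b{\left(z \right)} = z^{2}$
$348 b{\left(R - \left(4 - 3\right) \right)} = 348 \left(i \sqrt{6} - \left(4 - 3\right)\right)^{2} = 348 \left(i \sqrt{6} - 1\right)^{2} = 348 \left(-1 + i \sqrt{6}\right)^{2}$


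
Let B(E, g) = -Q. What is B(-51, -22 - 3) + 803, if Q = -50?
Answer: 853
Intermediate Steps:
B(E, g) = 50 (B(E, g) = -1*(-50) = 50)
B(-51, -22 - 3) + 803 = 50 + 803 = 853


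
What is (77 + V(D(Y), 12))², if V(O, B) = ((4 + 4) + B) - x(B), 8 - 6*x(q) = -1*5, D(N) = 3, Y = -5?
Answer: 323761/36 ≈ 8993.4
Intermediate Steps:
x(q) = 13/6 (x(q) = 4/3 - (-1)*5/6 = 4/3 - ⅙*(-5) = 4/3 + ⅚ = 13/6)
V(O, B) = 35/6 + B (V(O, B) = ((4 + 4) + B) - 1*13/6 = (8 + B) - 13/6 = 35/6 + B)
(77 + V(D(Y), 12))² = (77 + (35/6 + 12))² = (77 + 107/6)² = (569/6)² = 323761/36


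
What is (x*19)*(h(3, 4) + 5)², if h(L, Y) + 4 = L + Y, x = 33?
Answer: 40128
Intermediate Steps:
h(L, Y) = -4 + L + Y (h(L, Y) = -4 + (L + Y) = -4 + L + Y)
(x*19)*(h(3, 4) + 5)² = (33*19)*((-4 + 3 + 4) + 5)² = 627*(3 + 5)² = 627*8² = 627*64 = 40128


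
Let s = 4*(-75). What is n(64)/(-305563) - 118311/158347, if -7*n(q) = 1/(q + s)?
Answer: -8531745548569/11418856309196 ≈ -0.74716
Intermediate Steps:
s = -300
n(q) = -1/(7*(-300 + q)) (n(q) = -1/(7*(q - 300)) = -1/(7*(-300 + q)))
n(64)/(-305563) - 118311/158347 = -1/(-2100 + 7*64)/(-305563) - 118311/158347 = -1/(-2100 + 448)*(-1/305563) - 118311*1/158347 = -1/(-1652)*(-1/305563) - 118311/158347 = -1*(-1/1652)*(-1/305563) - 118311/158347 = (1/1652)*(-1/305563) - 118311/158347 = -1/504790076 - 118311/158347 = -8531745548569/11418856309196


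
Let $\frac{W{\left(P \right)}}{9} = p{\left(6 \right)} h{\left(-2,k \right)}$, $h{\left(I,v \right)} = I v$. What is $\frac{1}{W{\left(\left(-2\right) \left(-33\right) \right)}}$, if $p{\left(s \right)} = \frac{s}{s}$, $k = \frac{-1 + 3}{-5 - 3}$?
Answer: $\frac{2}{9} \approx 0.22222$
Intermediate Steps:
$k = - \frac{1}{4}$ ($k = \frac{2}{-8} = 2 \left(- \frac{1}{8}\right) = - \frac{1}{4} \approx -0.25$)
$p{\left(s \right)} = 1$
$W{\left(P \right)} = \frac{9}{2}$ ($W{\left(P \right)} = 9 \cdot 1 \left(\left(-2\right) \left(- \frac{1}{4}\right)\right) = 9 \cdot 1 \cdot \frac{1}{2} = 9 \cdot \frac{1}{2} = \frac{9}{2}$)
$\frac{1}{W{\left(\left(-2\right) \left(-33\right) \right)}} = \frac{1}{\frac{9}{2}} = \frac{2}{9}$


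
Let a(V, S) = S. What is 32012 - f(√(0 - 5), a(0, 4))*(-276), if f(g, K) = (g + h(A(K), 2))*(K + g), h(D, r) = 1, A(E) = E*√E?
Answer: 31736 + 1380*I*√5 ≈ 31736.0 + 3085.8*I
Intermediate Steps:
A(E) = E^(3/2)
f(g, K) = (1 + g)*(K + g) (f(g, K) = (g + 1)*(K + g) = (1 + g)*(K + g))
32012 - f(√(0 - 5), a(0, 4))*(-276) = 32012 - (4 + √(0 - 5) + (√(0 - 5))² + 4*√(0 - 5))*(-276) = 32012 - (4 + √(-5) + (√(-5))² + 4*√(-5))*(-276) = 32012 - (4 + I*√5 + (I*√5)² + 4*(I*√5))*(-276) = 32012 - (4 + I*√5 - 5 + 4*I*√5)*(-276) = 32012 - (-1 + 5*I*√5)*(-276) = 32012 - (276 - 1380*I*√5) = 32012 + (-276 + 1380*I*√5) = 31736 + 1380*I*√5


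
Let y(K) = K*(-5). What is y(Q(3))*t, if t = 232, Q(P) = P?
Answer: -3480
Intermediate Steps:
y(K) = -5*K
y(Q(3))*t = -5*3*232 = -15*232 = -3480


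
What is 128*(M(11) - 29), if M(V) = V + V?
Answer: -896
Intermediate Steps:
M(V) = 2*V
128*(M(11) - 29) = 128*(2*11 - 29) = 128*(22 - 29) = 128*(-7) = -896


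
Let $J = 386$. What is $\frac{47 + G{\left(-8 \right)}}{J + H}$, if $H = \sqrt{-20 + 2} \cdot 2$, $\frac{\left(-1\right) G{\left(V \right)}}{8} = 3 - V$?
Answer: $- \frac{7913}{74534} + \frac{123 i \sqrt{2}}{74534} \approx -0.10617 + 0.0023338 i$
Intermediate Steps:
$G{\left(V \right)} = -24 + 8 V$ ($G{\left(V \right)} = - 8 \left(3 - V\right) = -24 + 8 V$)
$H = 6 i \sqrt{2}$ ($H = \sqrt{-18} \cdot 2 = 3 i \sqrt{2} \cdot 2 = 6 i \sqrt{2} \approx 8.4853 i$)
$\frac{47 + G{\left(-8 \right)}}{J + H} = \frac{47 + \left(-24 + 8 \left(-8\right)\right)}{386 + 6 i \sqrt{2}} = \frac{47 - 88}{386 + 6 i \sqrt{2}} = - \frac{41}{386 + 6 i \sqrt{2}}$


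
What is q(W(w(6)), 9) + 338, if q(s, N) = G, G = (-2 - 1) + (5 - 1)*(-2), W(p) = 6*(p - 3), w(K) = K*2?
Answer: 327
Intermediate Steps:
w(K) = 2*K
W(p) = -18 + 6*p (W(p) = 6*(-3 + p) = -18 + 6*p)
G = -11 (G = -3 + 4*(-2) = -3 - 8 = -11)
q(s, N) = -11
q(W(w(6)), 9) + 338 = -11 + 338 = 327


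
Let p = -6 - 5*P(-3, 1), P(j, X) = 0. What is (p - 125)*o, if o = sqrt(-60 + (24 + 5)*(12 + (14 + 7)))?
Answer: -131*sqrt(897) ≈ -3923.4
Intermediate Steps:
p = -6 (p = -6 - 5*0 = -6 + 0 = -6)
o = sqrt(897) (o = sqrt(-60 + 29*(12 + 21)) = sqrt(-60 + 29*33) = sqrt(-60 + 957) = sqrt(897) ≈ 29.950)
(p - 125)*o = (-6 - 125)*sqrt(897) = -131*sqrt(897)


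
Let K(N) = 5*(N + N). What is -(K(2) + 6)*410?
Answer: -10660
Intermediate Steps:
K(N) = 10*N (K(N) = 5*(2*N) = 10*N)
-(K(2) + 6)*410 = -(10*2 + 6)*410 = -(20 + 6)*410 = -1*26*410 = -26*410 = -10660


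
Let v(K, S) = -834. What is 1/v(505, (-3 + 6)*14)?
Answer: -1/834 ≈ -0.0011990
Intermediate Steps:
1/v(505, (-3 + 6)*14) = 1/(-834) = -1/834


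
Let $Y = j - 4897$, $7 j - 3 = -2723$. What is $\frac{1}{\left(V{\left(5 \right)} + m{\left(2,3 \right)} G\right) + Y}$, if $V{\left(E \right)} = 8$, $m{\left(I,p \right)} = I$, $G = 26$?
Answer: $- \frac{7}{36579} \approx -0.00019137$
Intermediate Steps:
$j = - \frac{2720}{7}$ ($j = \frac{3}{7} + \frac{1}{7} \left(-2723\right) = \frac{3}{7} - 389 = - \frac{2720}{7} \approx -388.57$)
$Y = - \frac{36999}{7}$ ($Y = - \frac{2720}{7} - 4897 = - \frac{36999}{7} \approx -5285.6$)
$\frac{1}{\left(V{\left(5 \right)} + m{\left(2,3 \right)} G\right) + Y} = \frac{1}{\left(8 + 2 \cdot 26\right) - \frac{36999}{7}} = \frac{1}{\left(8 + 52\right) - \frac{36999}{7}} = \frac{1}{60 - \frac{36999}{7}} = \frac{1}{- \frac{36579}{7}} = - \frac{7}{36579}$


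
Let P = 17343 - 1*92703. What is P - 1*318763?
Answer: -394123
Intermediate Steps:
P = -75360 (P = 17343 - 92703 = -75360)
P - 1*318763 = -75360 - 1*318763 = -75360 - 318763 = -394123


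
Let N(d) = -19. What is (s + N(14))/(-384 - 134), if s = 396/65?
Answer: 839/33670 ≈ 0.024918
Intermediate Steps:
s = 396/65 (s = 396*(1/65) = 396/65 ≈ 6.0923)
(s + N(14))/(-384 - 134) = (396/65 - 19)/(-384 - 134) = -839/65/(-518) = -839/65*(-1/518) = 839/33670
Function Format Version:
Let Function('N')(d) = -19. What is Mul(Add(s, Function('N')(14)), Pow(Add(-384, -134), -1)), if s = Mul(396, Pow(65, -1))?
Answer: Rational(839, 33670) ≈ 0.024918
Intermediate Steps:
s = Rational(396, 65) (s = Mul(396, Rational(1, 65)) = Rational(396, 65) ≈ 6.0923)
Mul(Add(s, Function('N')(14)), Pow(Add(-384, -134), -1)) = Mul(Add(Rational(396, 65), -19), Pow(Add(-384, -134), -1)) = Mul(Rational(-839, 65), Pow(-518, -1)) = Mul(Rational(-839, 65), Rational(-1, 518)) = Rational(839, 33670)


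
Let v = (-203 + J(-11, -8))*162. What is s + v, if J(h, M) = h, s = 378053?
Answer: 343385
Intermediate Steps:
v = -34668 (v = (-203 - 11)*162 = -214*162 = -34668)
s + v = 378053 - 34668 = 343385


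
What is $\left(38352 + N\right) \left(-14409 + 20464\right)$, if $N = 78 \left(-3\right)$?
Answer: $230804490$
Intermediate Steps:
$N = -234$
$\left(38352 + N\right) \left(-14409 + 20464\right) = \left(38352 - 234\right) \left(-14409 + 20464\right) = 38118 \cdot 6055 = 230804490$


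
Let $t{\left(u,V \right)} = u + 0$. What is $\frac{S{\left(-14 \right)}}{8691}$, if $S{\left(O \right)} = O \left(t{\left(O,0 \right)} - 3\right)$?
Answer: $\frac{238}{8691} \approx 0.027385$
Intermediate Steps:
$t{\left(u,V \right)} = u$
$S{\left(O \right)} = O \left(-3 + O\right)$ ($S{\left(O \right)} = O \left(O - 3\right) = O \left(-3 + O\right)$)
$\frac{S{\left(-14 \right)}}{8691} = \frac{\left(-14\right) \left(-3 - 14\right)}{8691} = \left(-14\right) \left(-17\right) \frac{1}{8691} = 238 \cdot \frac{1}{8691} = \frac{238}{8691}$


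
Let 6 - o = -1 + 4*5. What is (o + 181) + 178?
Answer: 346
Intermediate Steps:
o = -13 (o = 6 - (-1 + 4*5) = 6 - (-1 + 20) = 6 - 1*19 = 6 - 19 = -13)
(o + 181) + 178 = (-13 + 181) + 178 = 168 + 178 = 346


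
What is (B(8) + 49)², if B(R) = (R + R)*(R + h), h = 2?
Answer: 43681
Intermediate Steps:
B(R) = 2*R*(2 + R) (B(R) = (R + R)*(R + 2) = (2*R)*(2 + R) = 2*R*(2 + R))
(B(8) + 49)² = (2*8*(2 + 8) + 49)² = (2*8*10 + 49)² = (160 + 49)² = 209² = 43681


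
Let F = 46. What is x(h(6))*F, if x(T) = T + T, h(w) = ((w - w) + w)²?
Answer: 3312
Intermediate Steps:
h(w) = w² (h(w) = (0 + w)² = w²)
x(T) = 2*T
x(h(6))*F = (2*6²)*46 = (2*36)*46 = 72*46 = 3312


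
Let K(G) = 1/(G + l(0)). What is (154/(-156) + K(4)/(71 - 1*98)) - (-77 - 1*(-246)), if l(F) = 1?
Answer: -596681/3510 ≈ -169.99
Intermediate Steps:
K(G) = 1/(1 + G) (K(G) = 1/(G + 1) = 1/(1 + G))
(154/(-156) + K(4)/(71 - 1*98)) - (-77 - 1*(-246)) = (154/(-156) + 1/((1 + 4)*(71 - 1*98))) - (-77 - 1*(-246)) = (154*(-1/156) + 1/(5*(71 - 98))) - (-77 + 246) = (-77/78 + (1/5)/(-27)) - 1*169 = (-77/78 + (1/5)*(-1/27)) - 169 = (-77/78 - 1/135) - 169 = -3491/3510 - 169 = -596681/3510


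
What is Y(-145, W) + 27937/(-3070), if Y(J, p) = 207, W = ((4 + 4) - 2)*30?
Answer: 1979/10 ≈ 197.90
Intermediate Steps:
W = 180 (W = (8 - 2)*30 = 6*30 = 180)
Y(-145, W) + 27937/(-3070) = 207 + 27937/(-3070) = 207 + 27937*(-1/3070) = 207 - 91/10 = 1979/10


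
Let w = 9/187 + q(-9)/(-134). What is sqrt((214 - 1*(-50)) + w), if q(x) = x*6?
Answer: 2*sqrt(10378108983)/12529 ≈ 16.262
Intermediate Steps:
q(x) = 6*x
w = 5652/12529 (w = 9/187 + (6*(-9))/(-134) = 9*(1/187) - 54*(-1/134) = 9/187 + 27/67 = 5652/12529 ≈ 0.45111)
sqrt((214 - 1*(-50)) + w) = sqrt((214 - 1*(-50)) + 5652/12529) = sqrt((214 + 50) + 5652/12529) = sqrt(264 + 5652/12529) = sqrt(3313308/12529) = 2*sqrt(10378108983)/12529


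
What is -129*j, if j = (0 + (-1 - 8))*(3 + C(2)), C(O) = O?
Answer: 5805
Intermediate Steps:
j = -45 (j = (0 + (-1 - 8))*(3 + 2) = (0 - 9)*5 = -9*5 = -45)
-129*j = -129*(-45) = 5805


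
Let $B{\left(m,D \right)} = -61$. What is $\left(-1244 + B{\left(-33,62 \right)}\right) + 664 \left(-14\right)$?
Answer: $-10601$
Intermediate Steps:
$\left(-1244 + B{\left(-33,62 \right)}\right) + 664 \left(-14\right) = \left(-1244 - 61\right) + 664 \left(-14\right) = -1305 - 9296 = -10601$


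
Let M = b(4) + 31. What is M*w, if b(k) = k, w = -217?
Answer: -7595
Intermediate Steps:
M = 35 (M = 4 + 31 = 35)
M*w = 35*(-217) = -7595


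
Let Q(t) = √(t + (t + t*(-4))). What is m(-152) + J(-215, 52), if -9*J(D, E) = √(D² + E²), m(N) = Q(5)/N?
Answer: -√48929/9 - I*√10/152 ≈ -24.578 - 0.020804*I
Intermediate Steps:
Q(t) = √2*√(-t) (Q(t) = √(t + (t - 4*t)) = √(t - 3*t) = √(-2*t) = √2*√(-t))
m(N) = I*√10/N (m(N) = (√2*√(-1*5))/N = (√2*√(-5))/N = (√2*(I*√5))/N = (I*√10)/N = I*√10/N)
J(D, E) = -√(D² + E²)/9
m(-152) + J(-215, 52) = I*√10/(-152) - √((-215)² + 52²)/9 = I*√10*(-1/152) - √(46225 + 2704)/9 = -I*√10/152 - √48929/9 = -√48929/9 - I*√10/152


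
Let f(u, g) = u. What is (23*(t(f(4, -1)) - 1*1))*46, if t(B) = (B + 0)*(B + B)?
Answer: 32798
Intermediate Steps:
t(B) = 2*B² (t(B) = B*(2*B) = 2*B²)
(23*(t(f(4, -1)) - 1*1))*46 = (23*(2*4² - 1*1))*46 = (23*(2*16 - 1))*46 = (23*(32 - 1))*46 = (23*31)*46 = 713*46 = 32798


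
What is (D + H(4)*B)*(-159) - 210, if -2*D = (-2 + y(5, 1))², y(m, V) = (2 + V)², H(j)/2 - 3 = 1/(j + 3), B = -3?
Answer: 93573/14 ≈ 6683.8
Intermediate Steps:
H(j) = 6 + 2/(3 + j) (H(j) = 6 + 2/(j + 3) = 6 + 2/(3 + j))
D = -49/2 (D = -(-2 + (2 + 1)²)²/2 = -(-2 + 3²)²/2 = -(-2 + 9)²/2 = -½*7² = -½*49 = -49/2 ≈ -24.500)
(D + H(4)*B)*(-159) - 210 = (-49/2 + (2*(10 + 3*4)/(3 + 4))*(-3))*(-159) - 210 = (-49/2 + (2*(10 + 12)/7)*(-3))*(-159) - 210 = (-49/2 + (2*(⅐)*22)*(-3))*(-159) - 210 = (-49/2 + (44/7)*(-3))*(-159) - 210 = (-49/2 - 132/7)*(-159) - 210 = -607/14*(-159) - 210 = 96513/14 - 210 = 93573/14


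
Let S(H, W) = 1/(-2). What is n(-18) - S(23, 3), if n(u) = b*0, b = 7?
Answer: 1/2 ≈ 0.50000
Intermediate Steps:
n(u) = 0 (n(u) = 7*0 = 0)
S(H, W) = -1/2
n(-18) - S(23, 3) = 0 - 1*(-1/2) = 0 + 1/2 = 1/2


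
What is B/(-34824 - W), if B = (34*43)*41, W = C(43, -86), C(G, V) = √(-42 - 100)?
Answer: -1043710104/606355559 + 29971*I*√142/606355559 ≈ -1.7213 + 0.000589*I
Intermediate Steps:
C(G, V) = I*√142 (C(G, V) = √(-142) = I*√142)
W = I*√142 ≈ 11.916*I
B = 59942 (B = 1462*41 = 59942)
B/(-34824 - W) = 59942/(-34824 - I*√142)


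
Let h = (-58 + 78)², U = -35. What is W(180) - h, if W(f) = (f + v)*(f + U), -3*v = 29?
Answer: 72895/3 ≈ 24298.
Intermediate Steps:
v = -29/3 (v = -⅓*29 = -29/3 ≈ -9.6667)
W(f) = (-35 + f)*(-29/3 + f) (W(f) = (f - 29/3)*(f - 35) = (-29/3 + f)*(-35 + f) = (-35 + f)*(-29/3 + f))
h = 400 (h = 20² = 400)
W(180) - h = (1015/3 + 180² - 134/3*180) - 1*400 = (1015/3 + 32400 - 8040) - 400 = 74095/3 - 400 = 72895/3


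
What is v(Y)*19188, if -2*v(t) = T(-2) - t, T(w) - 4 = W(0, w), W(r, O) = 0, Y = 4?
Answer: 0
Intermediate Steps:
T(w) = 4 (T(w) = 4 + 0 = 4)
v(t) = -2 + t/2 (v(t) = -(4 - t)/2 = -2 + t/2)
v(Y)*19188 = (-2 + (1/2)*4)*19188 = (-2 + 2)*19188 = 0*19188 = 0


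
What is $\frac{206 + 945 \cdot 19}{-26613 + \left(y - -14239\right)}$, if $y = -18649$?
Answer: $- \frac{18161}{31023} \approx -0.5854$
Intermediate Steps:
$\frac{206 + 945 \cdot 19}{-26613 + \left(y - -14239\right)} = \frac{206 + 945 \cdot 19}{-26613 - 4410} = \frac{206 + 17955}{-26613 + \left(-18649 + 14239\right)} = \frac{18161}{-26613 - 4410} = \frac{18161}{-31023} = 18161 \left(- \frac{1}{31023}\right) = - \frac{18161}{31023}$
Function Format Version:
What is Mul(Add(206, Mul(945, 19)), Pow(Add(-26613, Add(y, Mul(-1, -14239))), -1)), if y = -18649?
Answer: Rational(-18161, 31023) ≈ -0.58540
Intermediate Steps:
Mul(Add(206, Mul(945, 19)), Pow(Add(-26613, Add(y, Mul(-1, -14239))), -1)) = Mul(Add(206, Mul(945, 19)), Pow(Add(-26613, Add(-18649, Mul(-1, -14239))), -1)) = Mul(Add(206, 17955), Pow(Add(-26613, Add(-18649, 14239)), -1)) = Mul(18161, Pow(Add(-26613, -4410), -1)) = Mul(18161, Pow(-31023, -1)) = Mul(18161, Rational(-1, 31023)) = Rational(-18161, 31023)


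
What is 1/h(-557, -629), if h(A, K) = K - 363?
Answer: -1/992 ≈ -0.0010081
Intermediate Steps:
h(A, K) = -363 + K
1/h(-557, -629) = 1/(-363 - 629) = 1/(-992) = -1/992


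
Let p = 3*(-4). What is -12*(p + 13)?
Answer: -12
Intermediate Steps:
p = -12
-12*(p + 13) = -12*(-12 + 13) = -12*1 = -12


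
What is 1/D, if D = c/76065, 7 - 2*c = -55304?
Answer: 50710/18437 ≈ 2.7504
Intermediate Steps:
c = 55311/2 (c = 7/2 - ½*(-55304) = 7/2 + 27652 = 55311/2 ≈ 27656.)
D = 18437/50710 (D = (55311/2)/76065 = (55311/2)*(1/76065) = 18437/50710 ≈ 0.36358)
1/D = 1/(18437/50710) = 50710/18437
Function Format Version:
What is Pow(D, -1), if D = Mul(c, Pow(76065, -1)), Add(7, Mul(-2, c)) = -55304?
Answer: Rational(50710, 18437) ≈ 2.7504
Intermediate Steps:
c = Rational(55311, 2) (c = Add(Rational(7, 2), Mul(Rational(-1, 2), -55304)) = Add(Rational(7, 2), 27652) = Rational(55311, 2) ≈ 27656.)
D = Rational(18437, 50710) (D = Mul(Rational(55311, 2), Pow(76065, -1)) = Mul(Rational(55311, 2), Rational(1, 76065)) = Rational(18437, 50710) ≈ 0.36358)
Pow(D, -1) = Pow(Rational(18437, 50710), -1) = Rational(50710, 18437)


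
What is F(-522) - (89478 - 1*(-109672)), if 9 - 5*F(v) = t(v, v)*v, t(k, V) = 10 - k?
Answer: -718037/5 ≈ -1.4361e+5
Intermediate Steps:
F(v) = 9/5 - v*(10 - v)/5 (F(v) = 9/5 - (10 - v)*v/5 = 9/5 - v*(10 - v)/5)
F(-522) - (89478 - 1*(-109672)) = (9/5 + (⅕)*(-522)*(-10 - 522)) - (89478 - 1*(-109672)) = (9/5 + (⅕)*(-522)*(-532)) - (89478 + 109672) = (9/5 + 277704/5) - 1*199150 = 277713/5 - 199150 = -718037/5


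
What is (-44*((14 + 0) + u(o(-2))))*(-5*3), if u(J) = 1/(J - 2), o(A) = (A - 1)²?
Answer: 65340/7 ≈ 9334.3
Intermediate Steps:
o(A) = (-1 + A)²
u(J) = 1/(-2 + J)
(-44*((14 + 0) + u(o(-2))))*(-5*3) = (-44*((14 + 0) + 1/(-2 + (-1 - 2)²)))*(-5*3) = -44*(14 + 1/(-2 + (-3)²))*(-15) = -44*(14 + 1/(-2 + 9))*(-15) = -44*(14 + 1/7)*(-15) = -44*(14 + ⅐)*(-15) = -44*99/7*(-15) = -4356/7*(-15) = 65340/7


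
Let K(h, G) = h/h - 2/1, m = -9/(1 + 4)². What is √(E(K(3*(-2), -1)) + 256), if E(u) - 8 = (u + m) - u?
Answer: 13*√39/5 ≈ 16.237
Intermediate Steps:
m = -9/25 (m = -9/(5²) = -9/25 ≈ -0.36000)
K(h, G) = -1 (K(h, G) = 1 - 2*1 = 1 - 2 = -1)
E(u) = 191/25 (E(u) = 8 + ((u - 9/25) - u) = 8 + ((-9/25 + u) - u) = 8 - 9/25 = 191/25)
√(E(K(3*(-2), -1)) + 256) = √(191/25 + 256) = √(6591/25) = 13*√39/5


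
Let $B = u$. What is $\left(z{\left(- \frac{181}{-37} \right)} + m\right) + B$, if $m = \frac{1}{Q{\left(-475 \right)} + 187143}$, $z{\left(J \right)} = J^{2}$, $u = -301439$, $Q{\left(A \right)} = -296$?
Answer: $- \frac{77100028512441}{255793543} \approx -3.0142 \cdot 10^{5}$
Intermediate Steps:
$B = -301439$
$m = \frac{1}{186847}$ ($m = \frac{1}{-296 + 187143} = \frac{1}{186847} \approx 5.352 \cdot 10^{-6}$)
$\left(z{\left(- \frac{181}{-37} \right)} + m\right) + B = \left(\left(- \frac{181}{-37}\right)^{2} + \frac{1}{186847}\right) - 301439 = \left(\left(\left(-181\right) \left(- \frac{1}{37}\right)\right)^{2} + \frac{1}{186847}\right) - 301439 = \left(\left(\frac{181}{37}\right)^{2} + \frac{1}{186847}\right) - 301439 = \left(\frac{32761}{1369} + \frac{1}{186847}\right) - 301439 = \frac{6121295936}{255793543} - 301439 = - \frac{77100028512441}{255793543}$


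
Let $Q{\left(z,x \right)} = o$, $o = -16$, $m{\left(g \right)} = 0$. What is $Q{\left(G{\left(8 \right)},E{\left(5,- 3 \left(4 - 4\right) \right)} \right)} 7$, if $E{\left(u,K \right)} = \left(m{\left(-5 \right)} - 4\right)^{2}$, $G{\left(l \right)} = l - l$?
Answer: $-112$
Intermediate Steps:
$G{\left(l \right)} = 0$
$E{\left(u,K \right)} = 16$ ($E{\left(u,K \right)} = \left(0 - 4\right)^{2} = \left(-4\right)^{2} = 16$)
$Q{\left(z,x \right)} = -16$
$Q{\left(G{\left(8 \right)},E{\left(5,- 3 \left(4 - 4\right) \right)} \right)} 7 = \left(-16\right) 7 = -112$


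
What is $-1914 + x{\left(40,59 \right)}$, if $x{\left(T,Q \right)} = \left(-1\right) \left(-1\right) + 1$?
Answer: $-1912$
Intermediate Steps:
$x{\left(T,Q \right)} = 2$ ($x{\left(T,Q \right)} = 1 + 1 = 2$)
$-1914 + x{\left(40,59 \right)} = -1914 + 2 = -1912$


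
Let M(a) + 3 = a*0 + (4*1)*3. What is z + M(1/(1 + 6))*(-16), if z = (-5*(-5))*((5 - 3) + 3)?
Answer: -19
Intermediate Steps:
z = 125 (z = 25*(2 + 3) = 25*5 = 125)
M(a) = 9 (M(a) = -3 + (a*0 + (4*1)*3) = -3 + (0 + 4*3) = -3 + (0 + 12) = -3 + 12 = 9)
z + M(1/(1 + 6))*(-16) = 125 + 9*(-16) = 125 - 144 = -19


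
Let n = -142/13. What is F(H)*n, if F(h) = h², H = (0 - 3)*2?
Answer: -5112/13 ≈ -393.23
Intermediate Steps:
n = -142/13 (n = -142*1/13 = -142/13 ≈ -10.923)
H = -6 (H = -3*2 = -6)
F(H)*n = (-6)²*(-142/13) = 36*(-142/13) = -5112/13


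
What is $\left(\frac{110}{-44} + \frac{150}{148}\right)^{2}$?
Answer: $\frac{3025}{1369} \approx 2.2096$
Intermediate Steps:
$\left(\frac{110}{-44} + \frac{150}{148}\right)^{2} = \left(110 \left(- \frac{1}{44}\right) + 150 \cdot \frac{1}{148}\right)^{2} = \left(- \frac{5}{2} + \frac{75}{74}\right)^{2} = \left(- \frac{55}{37}\right)^{2} = \frac{3025}{1369}$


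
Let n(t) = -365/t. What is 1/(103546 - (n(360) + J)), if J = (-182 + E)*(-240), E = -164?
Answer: 72/1476505 ≈ 4.8764e-5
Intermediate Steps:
J = 83040 (J = (-182 - 164)*(-240) = -346*(-240) = 83040)
1/(103546 - (n(360) + J)) = 1/(103546 - (-365/360 + 83040)) = 1/(103546 - (-365*1/360 + 83040)) = 1/(103546 - (-73/72 + 83040)) = 1/(103546 - 1*5978807/72) = 1/(103546 - 5978807/72) = 1/(1476505/72) = 72/1476505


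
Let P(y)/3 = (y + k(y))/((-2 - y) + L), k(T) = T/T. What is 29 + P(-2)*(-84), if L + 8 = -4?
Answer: 8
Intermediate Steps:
L = -12 (L = -8 - 4 = -12)
k(T) = 1
P(y) = 3*(1 + y)/(-14 - y) (P(y) = 3*((y + 1)/((-2 - y) - 12)) = 3*((1 + y)/(-14 - y)) = 3*(1 + y)/(-14 - y))
29 + P(-2)*(-84) = 29 + (3*(-1 - 1*(-2))/(14 - 2))*(-84) = 29 + (3*(-1 + 2)/12)*(-84) = 29 + (3*(1/12)*1)*(-84) = 29 + (¼)*(-84) = 29 - 21 = 8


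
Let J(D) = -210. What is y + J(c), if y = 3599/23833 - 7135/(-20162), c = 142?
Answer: -100666787167/480520946 ≈ -209.50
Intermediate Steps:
y = 242611493/480520946 (y = 3599*(1/23833) - 7135*(-1/20162) = 3599/23833 + 7135/20162 = 242611493/480520946 ≈ 0.50489)
y + J(c) = 242611493/480520946 - 210 = -100666787167/480520946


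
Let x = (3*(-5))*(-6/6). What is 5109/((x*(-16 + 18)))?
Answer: 1703/10 ≈ 170.30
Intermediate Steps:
x = 15 (x = -(-90)/6 = -15*(-1) = 15)
5109/((x*(-16 + 18))) = 5109/((15*(-16 + 18))) = 5109/((15*2)) = 5109/30 = 5109*(1/30) = 1703/10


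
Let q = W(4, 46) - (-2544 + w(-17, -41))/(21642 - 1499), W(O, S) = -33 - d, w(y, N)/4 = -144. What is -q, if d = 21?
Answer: 1084602/20143 ≈ 53.845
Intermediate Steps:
w(y, N) = -576 (w(y, N) = 4*(-144) = -576)
W(O, S) = -54 (W(O, S) = -33 - 1*21 = -33 - 21 = -54)
q = -1084602/20143 (q = -54 - (-2544 - 576)/(21642 - 1499) = -54 - (-3120)/20143 = -54 - 1*(-3120/20143) = -54 + 3120/20143 = -1084602/20143 ≈ -53.845)
-q = -1*(-1084602/20143) = 1084602/20143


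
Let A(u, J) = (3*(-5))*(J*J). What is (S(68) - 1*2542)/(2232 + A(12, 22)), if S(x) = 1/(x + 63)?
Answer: 333001/658668 ≈ 0.50557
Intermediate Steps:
S(x) = 1/(63 + x)
A(u, J) = -15*J²
(S(68) - 1*2542)/(2232 + A(12, 22)) = (1/(63 + 68) - 1*2542)/(2232 - 15*22²) = (1/131 - 2542)/(2232 - 15*484) = (1/131 - 2542)/(2232 - 7260) = -333001/131/(-5028) = -333001/131*(-1/5028) = 333001/658668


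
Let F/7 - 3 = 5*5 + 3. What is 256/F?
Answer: 256/217 ≈ 1.1797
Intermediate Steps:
F = 217 (F = 21 + 7*(5*5 + 3) = 21 + 7*(25 + 3) = 21 + 7*28 = 21 + 196 = 217)
256/F = 256/217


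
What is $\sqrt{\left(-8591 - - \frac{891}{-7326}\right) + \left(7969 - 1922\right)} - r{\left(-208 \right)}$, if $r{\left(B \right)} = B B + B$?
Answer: $-43056 + \frac{i \sqrt{13931610}}{74} \approx -43056.0 + 50.439 i$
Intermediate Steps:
$r{\left(B \right)} = B + B^{2}$ ($r{\left(B \right)} = B^{2} + B = B + B^{2}$)
$\sqrt{\left(-8591 - - \frac{891}{-7326}\right) + \left(7969 - 1922\right)} - r{\left(-208 \right)} = \sqrt{\left(-8591 - - \frac{891}{-7326}\right) + \left(7969 - 1922\right)} - - 208 \left(1 - 208\right) = \sqrt{\left(-8591 - \left(-891\right) \left(- \frac{1}{7326}\right)\right) + \left(7969 - 1922\right)} - \left(-208\right) \left(-207\right) = \sqrt{\left(-8591 - \frac{9}{74}\right) + 6047} - 43056 = \sqrt{- \frac{635743}{74} + 6047} - 43056 = \sqrt{- \frac{188265}{74}} - 43056 = \frac{i \sqrt{13931610}}{74} - 43056 = -43056 + \frac{i \sqrt{13931610}}{74}$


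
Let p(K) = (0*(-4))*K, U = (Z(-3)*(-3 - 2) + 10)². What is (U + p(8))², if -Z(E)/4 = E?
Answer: 6250000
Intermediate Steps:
Z(E) = -4*E
U = 2500 (U = ((-4*(-3))*(-3 - 2) + 10)² = (12*(-5) + 10)² = (-60 + 10)² = (-50)² = 2500)
p(K) = 0 (p(K) = 0*K = 0)
(U + p(8))² = (2500 + 0)² = 2500² = 6250000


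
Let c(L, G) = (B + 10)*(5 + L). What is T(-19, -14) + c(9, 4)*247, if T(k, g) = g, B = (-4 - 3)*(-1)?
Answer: 58772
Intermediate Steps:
B = 7 (B = -7*(-1) = 7)
c(L, G) = 85 + 17*L (c(L, G) = (7 + 10)*(5 + L) = 17*(5 + L) = 85 + 17*L)
T(-19, -14) + c(9, 4)*247 = -14 + (85 + 17*9)*247 = -14 + (85 + 153)*247 = -14 + 238*247 = -14 + 58786 = 58772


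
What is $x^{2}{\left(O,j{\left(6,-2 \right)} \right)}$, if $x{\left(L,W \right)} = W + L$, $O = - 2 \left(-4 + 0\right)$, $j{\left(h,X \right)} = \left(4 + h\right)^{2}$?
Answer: $11664$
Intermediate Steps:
$O = 8$ ($O = \left(-2\right) \left(-4\right) = 8$)
$x{\left(L,W \right)} = L + W$
$x^{2}{\left(O,j{\left(6,-2 \right)} \right)} = \left(8 + \left(4 + 6\right)^{2}\right)^{2} = \left(8 + 10^{2}\right)^{2} = \left(8 + 100\right)^{2} = 108^{2} = 11664$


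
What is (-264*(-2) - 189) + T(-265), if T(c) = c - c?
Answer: 339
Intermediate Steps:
T(c) = 0
(-264*(-2) - 189) + T(-265) = (-264*(-2) - 189) + 0 = (528 - 189) + 0 = 339 + 0 = 339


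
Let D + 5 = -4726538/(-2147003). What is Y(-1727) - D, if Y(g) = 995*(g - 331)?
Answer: -4396433504653/2147003 ≈ -2.0477e+6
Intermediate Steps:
D = -6008477/2147003 (D = -5 - 4726538/(-2147003) = -5 - 4726538*(-1/2147003) = -5 + 4726538/2147003 = -6008477/2147003 ≈ -2.7985)
Y(g) = -329345 + 995*g (Y(g) = 995*(-331 + g) = -329345 + 995*g)
Y(-1727) - D = (-329345 + 995*(-1727)) - 1*(-6008477/2147003) = (-329345 - 1718365) + 6008477/2147003 = -2047710 + 6008477/2147003 = -4396433504653/2147003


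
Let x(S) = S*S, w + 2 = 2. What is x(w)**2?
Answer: 0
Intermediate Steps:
w = 0 (w = -2 + 2 = 0)
x(S) = S**2
x(w)**2 = (0**2)**2 = 0**2 = 0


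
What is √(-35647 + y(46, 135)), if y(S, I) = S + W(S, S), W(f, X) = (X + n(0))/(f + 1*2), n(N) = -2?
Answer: I*√1281603/6 ≈ 188.68*I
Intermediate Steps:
W(f, X) = (-2 + X)/(2 + f) (W(f, X) = (X - 2)/(f + 1*2) = (-2 + X)/(f + 2) = (-2 + X)/(2 + f))
y(S, I) = S + (-2 + S)/(2 + S)
√(-35647 + y(46, 135)) = √(-35647 + (-2 + 46 + 46*(2 + 46))/(2 + 46)) = √(-35647 + (-2 + 46 + 46*48)/48) = √(-35647 + (-2 + 46 + 2208)/48) = √(-35647 + (1/48)*2252) = √(-35647 + 563/12) = √(-427201/12) = I*√1281603/6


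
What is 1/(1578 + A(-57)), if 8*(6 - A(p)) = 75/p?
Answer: 152/240793 ≈ 0.00063125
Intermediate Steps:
A(p) = 6 - 75/(8*p)
1/(1578 + A(-57)) = 1/(1578 + (6 - 75/8/(-57))) = 1/(1578 + (6 - 75/8*(-1/57))) = 1/(1578 + (6 + 25/152)) = 1/(1578 + 937/152) = 1/(240793/152) = 152/240793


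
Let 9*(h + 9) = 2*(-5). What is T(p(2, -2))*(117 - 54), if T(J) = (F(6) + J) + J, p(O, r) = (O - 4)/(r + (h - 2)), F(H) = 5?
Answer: 42273/127 ≈ 332.86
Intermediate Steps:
h = -91/9 (h = -9 + (2*(-5))/9 = -9 + (⅑)*(-10) = -9 - 10/9 = -91/9 ≈ -10.111)
p(O, r) = (-4 + O)/(-109/9 + r) (p(O, r) = (O - 4)/(r + (-91/9 - 2)) = (-4 + O)/(r - 109/9) = (-4 + O)/(-109/9 + r))
T(J) = 5 + 2*J (T(J) = (5 + J) + J = 5 + 2*J)
T(p(2, -2))*(117 - 54) = (5 + 2*(9*(-4 + 2)/(-109 + 9*(-2))))*(117 - 54) = (5 + 2*(9*(-2)/(-109 - 18)))*63 = (5 + 2*(9*(-2)/(-127)))*63 = (5 + 2*(9*(-1/127)*(-2)))*63 = (5 + 2*(18/127))*63 = (5 + 36/127)*63 = (671/127)*63 = 42273/127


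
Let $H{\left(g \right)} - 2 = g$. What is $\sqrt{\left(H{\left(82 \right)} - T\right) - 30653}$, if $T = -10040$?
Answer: $3 i \sqrt{2281} \approx 143.28 i$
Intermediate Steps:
$H{\left(g \right)} = 2 + g$
$\sqrt{\left(H{\left(82 \right)} - T\right) - 30653} = \sqrt{\left(\left(2 + 82\right) - -10040\right) - 30653} = \sqrt{\left(84 + 10040\right) - 30653} = \sqrt{10124 - 30653} = \sqrt{-20529} = 3 i \sqrt{2281}$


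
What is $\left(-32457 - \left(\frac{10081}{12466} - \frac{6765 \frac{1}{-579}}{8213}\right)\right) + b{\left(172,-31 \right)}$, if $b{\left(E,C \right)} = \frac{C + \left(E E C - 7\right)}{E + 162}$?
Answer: $- \frac{116169356211666713}{3299914788598} \approx -35204.0$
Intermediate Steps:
$b{\left(E,C \right)} = \frac{-7 + C + C E^{2}}{162 + E}$ ($b{\left(E,C \right)} = \frac{C + \left(E^{2} C - 7\right)}{162 + E} = \frac{C + \left(C E^{2} - 7\right)}{162 + E} = \frac{C + \left(-7 + C E^{2}\right)}{162 + E} = \frac{-7 + C + C E^{2}}{162 + E}$)
$\left(-32457 - \left(\frac{10081}{12466} - \frac{6765 \frac{1}{-579}}{8213}\right)\right) + b{\left(172,-31 \right)} = \left(-32457 - \left(\frac{10081}{12466} - \frac{6765 \frac{1}{-579}}{8213}\right)\right) + \frac{-7 - 31 - 31 \cdot 172^{2}}{162 + 172} = \left(-32457 - \left(\frac{10081}{12466} - 6765 \left(- \frac{1}{579}\right) \frac{1}{8213}\right)\right) + \frac{-7 - 31 - 917104}{334} = \left(-32457 - \frac{16007594659}{19759968794}\right) + \frac{-7 - 31 - 917104}{334} = \left(-32457 - \frac{16007594659}{19759968794}\right) + \frac{1}{334} \left(-917142\right) = \left(-32457 - \frac{16007594659}{19759968794}\right) - \frac{458571}{167} = - \frac{641365314741517}{19759968794} - \frac{458571}{167} = - \frac{116169356211666713}{3299914788598}$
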